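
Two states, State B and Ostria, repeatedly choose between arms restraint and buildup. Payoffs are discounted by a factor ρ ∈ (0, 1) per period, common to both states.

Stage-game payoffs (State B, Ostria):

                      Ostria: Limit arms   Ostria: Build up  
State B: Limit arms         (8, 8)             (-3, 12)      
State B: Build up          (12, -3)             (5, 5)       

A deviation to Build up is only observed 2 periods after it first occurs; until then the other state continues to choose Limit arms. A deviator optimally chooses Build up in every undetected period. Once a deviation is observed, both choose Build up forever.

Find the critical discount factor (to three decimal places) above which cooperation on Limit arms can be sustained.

0.756

The best deviation is to choose Build up for all 2 undetected periods, earning 12 each, then 5 forever once detected.
Deviation value: 12(1−ρ^2)/(1−ρ) + 5ρ^2/(1−ρ); cooperation value: 8/(1−ρ).
IC: 8 ≥ 12(1−ρ^2) + 5ρ^2 = 12 − 7ρ^2.
So ρ^2 ≥ 4/7, giving ρ ≥ (4/7)^(1/2) ≈ 0.756.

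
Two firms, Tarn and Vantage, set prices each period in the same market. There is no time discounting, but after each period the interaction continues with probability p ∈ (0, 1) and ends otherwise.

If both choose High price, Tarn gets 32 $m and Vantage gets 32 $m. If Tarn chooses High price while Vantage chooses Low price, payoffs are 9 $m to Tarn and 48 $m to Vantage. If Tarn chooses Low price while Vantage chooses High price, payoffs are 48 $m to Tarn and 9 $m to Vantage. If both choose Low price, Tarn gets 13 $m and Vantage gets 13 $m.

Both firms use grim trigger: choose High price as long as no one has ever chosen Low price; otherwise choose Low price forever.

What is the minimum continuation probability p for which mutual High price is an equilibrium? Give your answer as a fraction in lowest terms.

16/35

Expected cooperation value is 32 + p·32 + p²·32 + … = 32/(1−p); deviation gives 48 + p·13/(1−p).
32 ≥ 48(1−p) + 13p ⇒ 35p ≥ 16 ⇒ p ≥ 16/35.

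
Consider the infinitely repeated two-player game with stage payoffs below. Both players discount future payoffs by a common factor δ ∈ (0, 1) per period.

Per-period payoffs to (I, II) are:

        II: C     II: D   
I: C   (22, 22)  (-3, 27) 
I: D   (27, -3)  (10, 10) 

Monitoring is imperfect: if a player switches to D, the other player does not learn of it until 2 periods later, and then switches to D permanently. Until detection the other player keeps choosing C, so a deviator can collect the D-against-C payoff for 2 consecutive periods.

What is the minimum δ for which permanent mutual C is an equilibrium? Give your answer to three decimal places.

Deviating for the 2 undetected periods gains 27−22 = 5 per period over cooperation, then loses 22−10 = 12 per period forever once punishment starts.
Gain: 5(1 + δ + … + δ^1); loss: 12·δ^2/(1−δ).
No profitable deviation ⇔ 5(1−δ^2) ≤ 12·δ^2, i.e. δ^2 ≥ 5/(5+12) = 5/17.
Hence δ ≥ (5/17)^(1/2) ≈ 0.542.

0.542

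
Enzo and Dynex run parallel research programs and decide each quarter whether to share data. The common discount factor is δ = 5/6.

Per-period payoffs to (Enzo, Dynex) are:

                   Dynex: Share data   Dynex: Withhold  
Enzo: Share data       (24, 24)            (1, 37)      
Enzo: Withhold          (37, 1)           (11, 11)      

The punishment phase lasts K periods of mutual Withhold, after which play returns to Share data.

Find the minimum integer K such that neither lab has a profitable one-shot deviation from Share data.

2

Need Σ_{k=1}^{K} δ^k ≥ (37−24)/(24−11) = 1.0000 at δ = 5/6.
At K = 1 the sum is 0.8333 < 1.0000; at K = 2 it is 1.5278 ≥ 1.0000.
So the minimum punishment length is K = 2.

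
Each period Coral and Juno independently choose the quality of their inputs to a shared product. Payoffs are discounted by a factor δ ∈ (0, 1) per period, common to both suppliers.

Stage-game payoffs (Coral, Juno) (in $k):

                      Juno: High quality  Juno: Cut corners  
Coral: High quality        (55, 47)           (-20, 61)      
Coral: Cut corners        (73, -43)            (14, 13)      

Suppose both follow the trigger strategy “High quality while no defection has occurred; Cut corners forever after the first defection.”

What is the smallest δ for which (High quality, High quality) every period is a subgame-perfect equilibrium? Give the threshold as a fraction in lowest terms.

18/59

For Coral: deviation gain 73−55 = 18, per-period punishment loss 55−14 = 41. IC gives δ ≥ 18/59.
For Juno: gain 14, loss 34 per period, so δ ≥ 14/48 = 7/24.
The tighter constraint is Coral's, so cooperation needs δ ≥ 18/59.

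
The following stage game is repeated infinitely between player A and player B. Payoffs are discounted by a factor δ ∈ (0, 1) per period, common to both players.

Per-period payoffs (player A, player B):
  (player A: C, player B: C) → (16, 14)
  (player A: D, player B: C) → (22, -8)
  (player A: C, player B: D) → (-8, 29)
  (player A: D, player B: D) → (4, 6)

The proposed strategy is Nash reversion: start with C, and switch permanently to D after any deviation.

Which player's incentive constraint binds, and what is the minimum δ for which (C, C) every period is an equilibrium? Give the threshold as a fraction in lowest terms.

player A's threshold: (22−16)/(22−4) = 1/3.
player B's threshold: (29−14)/(29−6) = 15/23.
1/3 < 15/23, so player B binds and δ* = 15/23.

player B; δ ≥ 15/23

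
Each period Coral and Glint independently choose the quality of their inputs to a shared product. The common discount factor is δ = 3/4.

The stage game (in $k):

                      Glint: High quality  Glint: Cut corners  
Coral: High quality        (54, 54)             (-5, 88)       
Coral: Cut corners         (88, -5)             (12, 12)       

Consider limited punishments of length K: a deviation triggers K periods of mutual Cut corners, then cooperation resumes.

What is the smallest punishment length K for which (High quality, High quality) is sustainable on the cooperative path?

2

No profitable deviation requires (54−12)(δ+…+δ^K) ≥ 88−54, i.e. δ+…+δ^K ≥ 17/21 ≈ 0.8095.
With δ = 3/4, the partial sums are K=1: 0.7500, K=2: 1.3125.
K = 2 is the first length at which the sum reaches 0.8095.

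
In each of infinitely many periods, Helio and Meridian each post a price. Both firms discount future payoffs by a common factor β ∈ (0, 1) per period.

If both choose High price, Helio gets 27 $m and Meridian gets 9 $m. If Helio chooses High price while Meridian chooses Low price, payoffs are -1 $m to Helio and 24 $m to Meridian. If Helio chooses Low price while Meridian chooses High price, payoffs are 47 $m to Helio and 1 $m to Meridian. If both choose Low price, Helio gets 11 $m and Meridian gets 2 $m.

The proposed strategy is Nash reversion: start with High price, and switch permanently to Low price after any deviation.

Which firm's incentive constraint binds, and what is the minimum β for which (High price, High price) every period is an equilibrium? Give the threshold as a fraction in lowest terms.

Meridian; β ≥ 15/22

For Helio: deviation gain 47−27 = 20, per-period punishment loss 27−11 = 16. IC gives β ≥ 20/36 = 5/9.
For Meridian: gain 15, loss 7 per period, so β ≥ 15/22.
The tighter constraint is Meridian's, so cooperation needs β ≥ 15/22.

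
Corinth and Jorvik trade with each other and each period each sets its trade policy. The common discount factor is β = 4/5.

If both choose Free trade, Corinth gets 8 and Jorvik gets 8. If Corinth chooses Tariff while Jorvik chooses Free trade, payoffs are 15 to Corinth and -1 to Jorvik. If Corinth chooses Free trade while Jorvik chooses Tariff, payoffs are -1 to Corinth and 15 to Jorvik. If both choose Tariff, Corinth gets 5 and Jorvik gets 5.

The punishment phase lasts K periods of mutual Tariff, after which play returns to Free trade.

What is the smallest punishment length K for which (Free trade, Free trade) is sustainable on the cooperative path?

Need Σ_{k=1}^{K} β^k ≥ (15−8)/(8−5) = 2.3333 at β = 4/5.
At K = 3 the sum is 1.9520 < 2.3333; at K = 4 it is 2.3616 ≥ 2.3333.
So the minimum punishment length is K = 4.

4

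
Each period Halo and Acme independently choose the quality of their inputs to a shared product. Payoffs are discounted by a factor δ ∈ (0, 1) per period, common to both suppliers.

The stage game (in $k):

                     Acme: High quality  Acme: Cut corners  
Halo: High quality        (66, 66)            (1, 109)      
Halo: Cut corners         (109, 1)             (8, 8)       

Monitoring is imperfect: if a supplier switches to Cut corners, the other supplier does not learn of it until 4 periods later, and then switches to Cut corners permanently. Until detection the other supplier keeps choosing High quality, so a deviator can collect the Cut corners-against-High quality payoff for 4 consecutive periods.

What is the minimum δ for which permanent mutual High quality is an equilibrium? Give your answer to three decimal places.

0.808

A deviator earns 109 for 4 periods, then 8 forever; cooperating earns 66 forever. Multiplying the IC by (1−δ):
66 ≥ 109(1−δ^4) + 8δ^4, so 101·δ^4 ≥ 43 and δ^4 ≥ 43/101.
δ ≥ (43/101)^(1/4) ≈ 0.808.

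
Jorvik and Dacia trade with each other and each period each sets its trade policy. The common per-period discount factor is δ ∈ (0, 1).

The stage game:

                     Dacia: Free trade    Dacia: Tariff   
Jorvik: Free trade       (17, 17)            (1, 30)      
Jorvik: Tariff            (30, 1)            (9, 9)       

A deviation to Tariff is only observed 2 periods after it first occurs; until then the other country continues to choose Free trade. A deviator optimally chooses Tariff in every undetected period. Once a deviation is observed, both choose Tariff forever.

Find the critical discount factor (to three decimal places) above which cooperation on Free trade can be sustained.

0.787

The best deviation is to choose Tariff for all 2 undetected periods, earning 30 each, then 9 forever once detected.
Deviation value: 30(1−δ^2)/(1−δ) + 9δ^2/(1−δ); cooperation value: 17/(1−δ).
IC: 17 ≥ 30(1−δ^2) + 9δ^2 = 30 − 21δ^2.
So δ^2 ≥ 13/21, giving δ ≥ (13/21)^(1/2) ≈ 0.787.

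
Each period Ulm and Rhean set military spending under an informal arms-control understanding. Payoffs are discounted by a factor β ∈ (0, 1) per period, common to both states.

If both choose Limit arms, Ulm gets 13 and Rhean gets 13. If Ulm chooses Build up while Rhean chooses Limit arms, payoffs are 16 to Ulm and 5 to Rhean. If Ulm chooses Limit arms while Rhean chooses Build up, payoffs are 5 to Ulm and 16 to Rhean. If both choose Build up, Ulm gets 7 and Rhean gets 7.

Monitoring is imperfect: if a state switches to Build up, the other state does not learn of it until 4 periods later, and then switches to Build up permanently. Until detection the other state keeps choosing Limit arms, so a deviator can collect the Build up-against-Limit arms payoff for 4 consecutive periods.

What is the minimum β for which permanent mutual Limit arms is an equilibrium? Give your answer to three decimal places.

0.760

The best deviation is to choose Build up for all 4 undetected periods, earning 16 each, then 7 forever once detected.
Deviation value: 16(1−β^4)/(1−β) + 7β^4/(1−β); cooperation value: 13/(1−β).
IC: 13 ≥ 16(1−β^4) + 7β^4 = 16 − 9β^4.
So β^4 ≥ 3/9 = 1/3, giving β ≥ (1/3)^(1/4) ≈ 0.760.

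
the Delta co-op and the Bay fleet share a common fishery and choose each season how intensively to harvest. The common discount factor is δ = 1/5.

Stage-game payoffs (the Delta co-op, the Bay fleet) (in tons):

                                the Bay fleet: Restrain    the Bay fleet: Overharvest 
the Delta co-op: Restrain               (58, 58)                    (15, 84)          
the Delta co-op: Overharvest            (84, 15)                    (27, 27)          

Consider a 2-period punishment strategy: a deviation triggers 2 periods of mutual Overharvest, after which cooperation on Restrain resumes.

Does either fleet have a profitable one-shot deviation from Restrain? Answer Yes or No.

Yes

IC: δ+…+δ^2 ≥ (84−58)/(58−27) = 26/31.
At δ = 1/5: partial sum = 0.2400 < 0.8387. Cooperation not sustainable.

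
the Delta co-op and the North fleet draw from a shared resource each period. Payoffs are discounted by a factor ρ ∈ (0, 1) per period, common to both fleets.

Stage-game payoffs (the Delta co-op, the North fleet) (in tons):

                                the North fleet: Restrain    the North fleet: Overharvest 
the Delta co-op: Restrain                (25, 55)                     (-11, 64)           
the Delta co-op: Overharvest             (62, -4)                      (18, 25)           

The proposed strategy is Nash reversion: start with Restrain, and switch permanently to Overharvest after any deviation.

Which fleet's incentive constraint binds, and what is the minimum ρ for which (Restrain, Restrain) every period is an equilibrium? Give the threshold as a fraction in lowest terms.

the Delta co-op; ρ ≥ 37/44

the Delta co-op's threshold: (62−25)/(62−18) = 37/44.
the North fleet's threshold: (64−55)/(64−25) = 3/13.
37/44 > 3/13, so the Delta co-op binds and ρ* = 37/44.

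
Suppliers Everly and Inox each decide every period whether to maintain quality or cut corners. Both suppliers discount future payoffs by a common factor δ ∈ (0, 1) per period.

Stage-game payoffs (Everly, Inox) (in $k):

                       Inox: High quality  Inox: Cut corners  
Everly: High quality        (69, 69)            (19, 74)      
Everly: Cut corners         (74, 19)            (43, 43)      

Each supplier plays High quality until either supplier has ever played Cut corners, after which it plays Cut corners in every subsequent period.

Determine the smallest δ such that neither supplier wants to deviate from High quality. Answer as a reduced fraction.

5/31

Under grim trigger the critical discount factor is (T−C)/(T−P) with T = 74, C = 69, P = 43.
δ* = (74−69)/(74−43) = 5/31.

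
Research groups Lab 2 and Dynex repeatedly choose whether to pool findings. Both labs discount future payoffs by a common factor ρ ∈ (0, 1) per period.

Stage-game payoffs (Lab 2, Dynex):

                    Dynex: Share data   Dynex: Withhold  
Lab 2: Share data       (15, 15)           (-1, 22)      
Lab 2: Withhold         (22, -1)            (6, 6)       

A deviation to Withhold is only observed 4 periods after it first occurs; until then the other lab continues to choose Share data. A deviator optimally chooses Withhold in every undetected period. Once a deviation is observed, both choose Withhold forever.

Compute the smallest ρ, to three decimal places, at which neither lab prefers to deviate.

A deviator earns 22 for 4 periods, then 6 forever; cooperating earns 15 forever. Multiplying the IC by (1−ρ):
15 ≥ 22(1−ρ^4) + 6ρ^4, so 16·ρ^4 ≥ 7 and ρ^4 ≥ 7/16.
ρ ≥ (7/16)^(1/4) ≈ 0.813.

0.813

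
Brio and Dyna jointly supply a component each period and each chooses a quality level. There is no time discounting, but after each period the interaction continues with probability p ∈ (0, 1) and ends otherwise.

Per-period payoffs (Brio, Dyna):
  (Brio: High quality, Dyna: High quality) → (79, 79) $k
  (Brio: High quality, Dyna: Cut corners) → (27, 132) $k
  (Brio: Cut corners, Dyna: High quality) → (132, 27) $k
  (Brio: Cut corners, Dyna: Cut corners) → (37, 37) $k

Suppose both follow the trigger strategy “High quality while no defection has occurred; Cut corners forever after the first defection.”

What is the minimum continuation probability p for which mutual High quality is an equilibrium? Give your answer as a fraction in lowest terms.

53/95

With no time discounting, the continuation probability p plays the role of the discount factor.
Grim-trigger IC: 79/(1−p) ≥ 132 + 37p/(1−p) ⇒ p ≥ (132−79)/(132−37) = 53/95.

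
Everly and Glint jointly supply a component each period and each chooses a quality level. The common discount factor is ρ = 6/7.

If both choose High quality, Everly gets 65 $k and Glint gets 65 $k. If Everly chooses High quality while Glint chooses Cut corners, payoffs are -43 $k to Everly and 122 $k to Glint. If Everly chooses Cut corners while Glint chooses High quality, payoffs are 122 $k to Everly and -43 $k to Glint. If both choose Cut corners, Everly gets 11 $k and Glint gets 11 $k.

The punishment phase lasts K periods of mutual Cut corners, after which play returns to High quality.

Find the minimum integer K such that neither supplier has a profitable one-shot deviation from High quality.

2

IC: ρ(1−ρ^K)/(1−ρ) ≥ (122−65)/(65−11) = 19/18.
With ρ = 6/7: need 1 − ρ^K ≥ 19/18·(1−6/7)/(6/7), i.e. ρ^K ≤ 0.8241.
Since (6/7)^1 = 0.8571 and (6/7)^2 = 0.7347, the smallest such K is 2.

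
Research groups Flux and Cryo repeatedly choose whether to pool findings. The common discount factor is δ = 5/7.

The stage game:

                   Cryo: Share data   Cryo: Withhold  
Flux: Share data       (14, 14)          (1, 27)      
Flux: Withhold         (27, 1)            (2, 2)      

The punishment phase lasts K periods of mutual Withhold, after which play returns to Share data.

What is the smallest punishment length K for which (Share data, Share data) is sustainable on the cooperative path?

Need Σ_{k=1}^{K} δ^k ≥ (27−14)/(14−2) = 1.0833 at δ = 5/7.
At K = 1 the sum is 0.7143 < 1.0833; at K = 2 it is 1.2245 ≥ 1.0833.
So the minimum punishment length is K = 2.

2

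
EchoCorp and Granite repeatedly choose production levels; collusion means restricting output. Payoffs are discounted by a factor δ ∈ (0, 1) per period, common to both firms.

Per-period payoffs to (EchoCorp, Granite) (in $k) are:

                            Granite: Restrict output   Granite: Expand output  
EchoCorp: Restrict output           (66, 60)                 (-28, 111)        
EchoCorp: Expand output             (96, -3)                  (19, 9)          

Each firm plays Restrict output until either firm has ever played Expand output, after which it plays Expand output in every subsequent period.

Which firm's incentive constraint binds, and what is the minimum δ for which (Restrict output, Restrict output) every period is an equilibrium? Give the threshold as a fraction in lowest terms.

EchoCorp: cooperation gives 66 each period; deviation gives 96 once then 19 forever.
  66/(1−δ) ≥ 96 + 19δ/(1−δ) ⇒ δ ≥ 30/77.
Granite: cooperation gives 60 each period; deviation gives 111 once then 9 forever.
  δ ≥ 51/102 = 1/2.
Both must hold, so the binding constraint is Granite's: δ ≥ 1/2.

Granite; δ ≥ 1/2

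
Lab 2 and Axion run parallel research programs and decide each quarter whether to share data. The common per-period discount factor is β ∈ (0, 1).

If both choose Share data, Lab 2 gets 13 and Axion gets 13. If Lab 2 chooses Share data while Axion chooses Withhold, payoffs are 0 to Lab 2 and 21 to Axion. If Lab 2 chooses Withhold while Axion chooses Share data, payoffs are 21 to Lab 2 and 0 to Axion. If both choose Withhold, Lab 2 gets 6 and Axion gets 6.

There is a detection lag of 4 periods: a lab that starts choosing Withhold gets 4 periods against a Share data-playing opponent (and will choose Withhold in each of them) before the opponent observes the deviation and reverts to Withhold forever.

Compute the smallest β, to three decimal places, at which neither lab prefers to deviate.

Deviating for the 4 undetected periods gains 21−13 = 8 per period over cooperation, then loses 13−6 = 7 per period forever once punishment starts.
Gain: 8(1 + β + … + β^3); loss: 7·β^4/(1−β).
No profitable deviation ⇔ 8(1−β^4) ≤ 7·β^4, i.e. β^4 ≥ 8/(8+7) = 8/15.
Hence β ≥ (8/15)^(1/4) ≈ 0.855.

0.855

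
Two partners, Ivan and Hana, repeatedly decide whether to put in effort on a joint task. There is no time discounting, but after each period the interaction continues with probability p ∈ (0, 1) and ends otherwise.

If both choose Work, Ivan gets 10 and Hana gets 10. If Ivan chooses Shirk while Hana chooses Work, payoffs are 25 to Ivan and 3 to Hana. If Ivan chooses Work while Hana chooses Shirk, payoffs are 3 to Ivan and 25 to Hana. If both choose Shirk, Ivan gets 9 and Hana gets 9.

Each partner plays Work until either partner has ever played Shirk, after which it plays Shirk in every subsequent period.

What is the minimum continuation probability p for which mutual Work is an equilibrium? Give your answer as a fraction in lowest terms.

15/16

With no time discounting, the continuation probability p plays the role of the discount factor.
Grim-trigger IC: 10/(1−p) ≥ 25 + 9p/(1−p) ⇒ p ≥ (25−10)/(25−9) = 15/16.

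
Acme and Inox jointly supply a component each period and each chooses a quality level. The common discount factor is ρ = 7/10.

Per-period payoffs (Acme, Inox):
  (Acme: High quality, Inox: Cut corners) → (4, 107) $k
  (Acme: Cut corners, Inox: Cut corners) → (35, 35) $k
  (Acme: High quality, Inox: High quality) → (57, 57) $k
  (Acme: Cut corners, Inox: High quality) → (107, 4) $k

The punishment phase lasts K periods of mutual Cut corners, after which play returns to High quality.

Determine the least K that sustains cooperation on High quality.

11

Need Σ_{k=1}^{K} ρ^k ≥ (107−57)/(57−35) = 2.2727 at ρ = 7/10.
At K = 10 the sum is 2.2674 < 2.2727; at K = 11 it is 2.2872 ≥ 2.2727.
So the minimum punishment length is K = 11.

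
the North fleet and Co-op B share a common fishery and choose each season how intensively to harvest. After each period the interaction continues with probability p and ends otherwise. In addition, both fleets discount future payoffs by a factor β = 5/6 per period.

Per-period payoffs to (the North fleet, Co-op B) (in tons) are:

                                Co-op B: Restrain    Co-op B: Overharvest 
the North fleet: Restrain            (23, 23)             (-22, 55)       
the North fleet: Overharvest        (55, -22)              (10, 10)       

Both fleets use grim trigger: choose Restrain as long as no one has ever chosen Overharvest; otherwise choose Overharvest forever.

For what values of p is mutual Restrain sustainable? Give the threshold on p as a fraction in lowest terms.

64/75

With continuation probability p and discount β, the effective per-period discount factor is βp.
Grim-trigger IC: βp ≥ (55−23)/(55−10) = 32/45.
So p ≥ (32/45)/(5/6) = 64/75.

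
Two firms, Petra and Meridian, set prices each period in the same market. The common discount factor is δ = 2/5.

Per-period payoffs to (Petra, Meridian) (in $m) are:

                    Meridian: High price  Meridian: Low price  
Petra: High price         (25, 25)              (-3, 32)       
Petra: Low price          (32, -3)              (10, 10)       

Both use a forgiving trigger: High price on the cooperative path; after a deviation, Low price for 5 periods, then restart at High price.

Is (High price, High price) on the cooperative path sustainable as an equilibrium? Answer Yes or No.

Yes

IC: δ+…+δ^5 ≥ (32−25)/(25−10) = 7/15.
At δ = 2/5: partial sum = 0.6598 ≥ 0.4667. Cooperation sustainable.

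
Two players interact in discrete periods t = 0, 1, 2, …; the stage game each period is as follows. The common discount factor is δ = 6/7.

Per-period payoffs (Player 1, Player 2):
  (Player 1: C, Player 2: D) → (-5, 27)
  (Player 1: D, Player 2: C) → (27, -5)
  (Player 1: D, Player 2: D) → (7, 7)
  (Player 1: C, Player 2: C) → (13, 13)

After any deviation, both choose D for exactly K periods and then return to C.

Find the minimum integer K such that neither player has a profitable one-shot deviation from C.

4

Need Σ_{k=1}^{K} δ^k ≥ (27−13)/(13−7) = 2.3333 at δ = 6/7.
At K = 3 the sum is 2.2216 < 2.3333; at K = 4 it is 2.7613 ≥ 2.3333.
So the minimum punishment length is K = 4.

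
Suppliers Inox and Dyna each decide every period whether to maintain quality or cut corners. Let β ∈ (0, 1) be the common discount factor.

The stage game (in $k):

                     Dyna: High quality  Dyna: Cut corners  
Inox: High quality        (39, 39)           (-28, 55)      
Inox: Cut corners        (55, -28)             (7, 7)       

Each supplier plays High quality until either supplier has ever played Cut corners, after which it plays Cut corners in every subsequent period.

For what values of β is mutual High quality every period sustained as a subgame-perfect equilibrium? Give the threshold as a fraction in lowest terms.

One-period gain from deviating is 55 − 39 = 16. The loss is 39 − 7 = 32 in every subsequent period, with present value 32·β/(1−β).
Deviation is unprofitable when 32·β/(1−β) ≥ 16, i.e. β/(1−β) ≥ 1/2.
Equivalently β ≥ 16/(16+32) = 1/3.

1/3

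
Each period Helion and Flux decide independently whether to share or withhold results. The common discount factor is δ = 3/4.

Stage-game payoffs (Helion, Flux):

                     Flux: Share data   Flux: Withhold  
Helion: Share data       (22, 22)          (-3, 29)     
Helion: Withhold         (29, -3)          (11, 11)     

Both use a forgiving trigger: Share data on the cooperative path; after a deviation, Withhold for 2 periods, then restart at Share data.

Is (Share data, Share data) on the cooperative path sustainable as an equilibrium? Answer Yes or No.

Yes

Comparing payoff streams over the 3 periods until play realigns: cooperate → 22(1+δ+…+δ^2); deviate → 29 + 11(δ+…+δ^2).
Cooperation is sustained iff (22−11)(δ+…+δ^2) ≥ 29−22.
δ+…+δ^2 = 3/4·(1−(3/4)^2)/(1−3/4) = 1.3125, and (29−22)/(22−11) = 0.6364.
1.3125 ≥ 0.6364, so cooperation is sustainable.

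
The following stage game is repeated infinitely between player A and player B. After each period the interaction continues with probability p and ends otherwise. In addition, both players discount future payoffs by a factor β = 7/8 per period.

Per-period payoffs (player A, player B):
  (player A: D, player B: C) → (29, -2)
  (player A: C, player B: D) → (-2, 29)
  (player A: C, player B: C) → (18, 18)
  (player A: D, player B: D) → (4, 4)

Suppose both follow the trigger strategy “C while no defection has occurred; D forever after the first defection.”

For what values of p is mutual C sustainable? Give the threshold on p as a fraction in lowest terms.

With continuation probability p and discount β, the effective per-period discount factor is βp.
Grim-trigger IC: βp ≥ (29−18)/(29−4) = 11/25.
So p ≥ (11/25)/(7/8) = 88/175.

88/175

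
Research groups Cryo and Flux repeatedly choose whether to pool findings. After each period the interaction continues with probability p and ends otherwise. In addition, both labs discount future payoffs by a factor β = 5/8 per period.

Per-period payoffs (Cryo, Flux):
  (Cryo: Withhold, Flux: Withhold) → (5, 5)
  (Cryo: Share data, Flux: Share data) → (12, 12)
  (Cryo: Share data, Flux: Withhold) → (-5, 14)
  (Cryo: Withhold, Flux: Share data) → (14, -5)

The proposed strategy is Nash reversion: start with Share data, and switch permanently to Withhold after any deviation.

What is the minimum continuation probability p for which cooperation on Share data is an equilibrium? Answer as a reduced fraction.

With continuation probability p and discount β, the effective per-period discount factor is βp.
Grim-trigger IC: βp ≥ (14−12)/(14−5) = 2/9.
So p ≥ (2/9)/(5/8) = 16/45.

16/45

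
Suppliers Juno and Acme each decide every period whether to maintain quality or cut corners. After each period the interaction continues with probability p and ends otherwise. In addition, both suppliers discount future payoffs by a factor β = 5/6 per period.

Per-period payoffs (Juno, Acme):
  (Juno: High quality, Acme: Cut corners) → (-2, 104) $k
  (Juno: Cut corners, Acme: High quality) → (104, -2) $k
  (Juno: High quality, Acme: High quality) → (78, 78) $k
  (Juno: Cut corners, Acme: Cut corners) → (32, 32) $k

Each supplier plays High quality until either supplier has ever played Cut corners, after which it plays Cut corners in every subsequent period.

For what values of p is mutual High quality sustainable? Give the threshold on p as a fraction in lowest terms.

Expected continuation weight on next period's payoff is β·p = 5/6·p, which plays the role of the discount factor.
Cooperation requires 5/6·p ≥ (104−78)/(104−32) = 13/36, hence p ≥ 13/30.

13/30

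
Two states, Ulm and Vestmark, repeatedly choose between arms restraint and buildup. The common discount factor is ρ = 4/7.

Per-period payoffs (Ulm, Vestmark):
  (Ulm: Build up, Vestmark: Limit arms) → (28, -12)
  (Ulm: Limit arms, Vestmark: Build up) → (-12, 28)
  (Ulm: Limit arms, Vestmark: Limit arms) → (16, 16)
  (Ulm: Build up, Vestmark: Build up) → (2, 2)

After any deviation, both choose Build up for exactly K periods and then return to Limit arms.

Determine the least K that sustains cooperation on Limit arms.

Need Σ_{k=1}^{K} ρ^k ≥ (28−16)/(16−2) = 0.8571 at ρ = 4/7.
At K = 1 the sum is 0.5714 < 0.8571; at K = 2 it is 0.8980 ≥ 0.8571.
So the minimum punishment length is K = 2.

2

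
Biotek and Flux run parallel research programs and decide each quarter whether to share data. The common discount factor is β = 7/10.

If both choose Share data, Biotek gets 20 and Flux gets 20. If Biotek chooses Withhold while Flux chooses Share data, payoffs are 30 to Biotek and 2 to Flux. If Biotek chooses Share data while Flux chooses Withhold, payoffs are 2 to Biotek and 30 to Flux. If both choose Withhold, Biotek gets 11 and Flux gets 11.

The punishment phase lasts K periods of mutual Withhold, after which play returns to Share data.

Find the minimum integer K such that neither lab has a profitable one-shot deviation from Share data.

Need Σ_{k=1}^{K} β^k ≥ (30−20)/(20−11) = 1.1111 at β = 7/10.
At K = 1 the sum is 0.7000 < 1.1111; at K = 2 it is 1.1900 ≥ 1.1111.
So the minimum punishment length is K = 2.

2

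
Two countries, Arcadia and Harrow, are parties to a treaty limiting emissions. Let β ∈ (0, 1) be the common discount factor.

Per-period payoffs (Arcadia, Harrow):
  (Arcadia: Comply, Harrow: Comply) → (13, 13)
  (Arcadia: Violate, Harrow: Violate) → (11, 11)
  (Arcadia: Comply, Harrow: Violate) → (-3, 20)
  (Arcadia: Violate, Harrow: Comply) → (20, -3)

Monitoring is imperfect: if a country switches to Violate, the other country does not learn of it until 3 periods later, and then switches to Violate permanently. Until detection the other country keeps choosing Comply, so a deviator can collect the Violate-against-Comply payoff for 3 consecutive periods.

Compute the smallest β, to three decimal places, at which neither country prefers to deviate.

The best deviation is to choose Violate for all 3 undetected periods, earning 20 each, then 11 forever once detected.
Deviation value: 20(1−β^3)/(1−β) + 11β^3/(1−β); cooperation value: 13/(1−β).
IC: 13 ≥ 20(1−β^3) + 11β^3 = 20 − 9β^3.
So β^3 ≥ 7/9, giving β ≥ (7/9)^(1/3) ≈ 0.920.

0.920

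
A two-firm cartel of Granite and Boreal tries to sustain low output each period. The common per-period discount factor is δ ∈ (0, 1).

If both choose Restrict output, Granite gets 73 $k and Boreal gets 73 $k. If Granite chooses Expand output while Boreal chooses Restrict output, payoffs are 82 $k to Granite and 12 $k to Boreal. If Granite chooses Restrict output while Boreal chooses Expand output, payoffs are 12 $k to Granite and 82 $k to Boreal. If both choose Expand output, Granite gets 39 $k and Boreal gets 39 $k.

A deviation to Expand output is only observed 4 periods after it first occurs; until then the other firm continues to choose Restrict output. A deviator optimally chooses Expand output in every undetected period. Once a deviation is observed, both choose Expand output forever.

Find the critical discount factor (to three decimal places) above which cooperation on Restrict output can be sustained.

0.676

A deviator earns 82 for 4 periods, then 39 forever; cooperating earns 73 forever. Multiplying the IC by (1−δ):
73 ≥ 82(1−δ^4) + 39δ^4, so 43·δ^4 ≥ 9 and δ^4 ≥ 9/43.
δ ≥ (9/43)^(1/4) ≈ 0.676.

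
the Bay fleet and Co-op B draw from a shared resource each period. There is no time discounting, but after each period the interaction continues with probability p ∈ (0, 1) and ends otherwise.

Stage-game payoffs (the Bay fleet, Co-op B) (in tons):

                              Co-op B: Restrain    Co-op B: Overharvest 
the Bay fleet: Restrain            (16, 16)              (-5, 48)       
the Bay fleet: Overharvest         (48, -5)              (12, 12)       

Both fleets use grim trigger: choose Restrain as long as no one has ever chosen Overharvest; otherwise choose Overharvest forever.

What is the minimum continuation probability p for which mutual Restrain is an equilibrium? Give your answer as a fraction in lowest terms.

8/9

With no time discounting, the continuation probability p plays the role of the discount factor.
Grim-trigger IC: 16/(1−p) ≥ 48 + 12p/(1−p) ⇒ p ≥ (48−16)/(48−12) = 8/9.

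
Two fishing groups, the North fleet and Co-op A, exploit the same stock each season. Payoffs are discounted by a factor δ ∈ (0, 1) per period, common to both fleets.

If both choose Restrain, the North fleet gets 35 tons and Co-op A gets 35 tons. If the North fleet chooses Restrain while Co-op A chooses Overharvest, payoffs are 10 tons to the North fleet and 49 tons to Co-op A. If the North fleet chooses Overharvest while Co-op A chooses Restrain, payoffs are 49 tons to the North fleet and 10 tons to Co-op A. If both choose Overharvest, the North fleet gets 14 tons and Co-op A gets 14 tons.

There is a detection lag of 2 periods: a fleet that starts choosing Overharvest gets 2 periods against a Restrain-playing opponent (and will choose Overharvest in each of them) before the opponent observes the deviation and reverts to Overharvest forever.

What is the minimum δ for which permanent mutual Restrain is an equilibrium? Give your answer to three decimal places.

Deviating for the 2 undetected periods gains 49−35 = 14 per period over cooperation, then loses 35−14 = 21 per period forever once punishment starts.
Gain: 14(1 + δ + … + δ^1); loss: 21·δ^2/(1−δ).
No profitable deviation ⇔ 14(1−δ^2) ≤ 21·δ^2, i.e. δ^2 ≥ 14/(14+21) = 2/5.
Hence δ ≥ (2/5)^(1/2) ≈ 0.632.

0.632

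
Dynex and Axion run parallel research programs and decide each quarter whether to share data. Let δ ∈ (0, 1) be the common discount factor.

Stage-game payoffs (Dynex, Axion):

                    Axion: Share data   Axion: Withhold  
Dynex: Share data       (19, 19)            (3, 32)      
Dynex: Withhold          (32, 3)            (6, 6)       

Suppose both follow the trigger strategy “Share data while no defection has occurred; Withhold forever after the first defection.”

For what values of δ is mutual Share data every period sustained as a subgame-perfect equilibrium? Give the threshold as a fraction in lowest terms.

19/(1−δ) ≥ 32 + 6δ/(1−δ)
19 ≥ 32 − 26δ
δ ≥ 13/26 = 1/2.

1/2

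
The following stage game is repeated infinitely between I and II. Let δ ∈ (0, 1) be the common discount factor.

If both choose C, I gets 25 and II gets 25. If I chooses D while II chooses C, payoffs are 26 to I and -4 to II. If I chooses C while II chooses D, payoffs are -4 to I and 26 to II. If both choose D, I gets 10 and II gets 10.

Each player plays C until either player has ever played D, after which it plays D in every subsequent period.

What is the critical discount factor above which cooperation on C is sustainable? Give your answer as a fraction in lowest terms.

1/16

One-period gain from deviating is 26 − 25 = 1. The loss is 25 − 10 = 15 in every subsequent period, with present value 15·δ/(1−δ).
Deviation is unprofitable when 15·δ/(1−δ) ≥ 1, i.e. δ/(1−δ) ≥ 1/15.
Equivalently δ ≥ 1/(1+15) = 1/16.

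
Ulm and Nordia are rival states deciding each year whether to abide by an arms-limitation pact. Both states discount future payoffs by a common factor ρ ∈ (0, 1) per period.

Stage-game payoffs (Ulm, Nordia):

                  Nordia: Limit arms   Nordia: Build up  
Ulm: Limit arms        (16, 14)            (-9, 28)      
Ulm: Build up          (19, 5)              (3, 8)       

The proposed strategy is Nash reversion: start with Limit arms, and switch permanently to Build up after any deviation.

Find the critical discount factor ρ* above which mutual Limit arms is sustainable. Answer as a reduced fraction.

Ulm: cooperation gives 16 each period; deviation gives 19 once then 3 forever.
  16/(1−ρ) ≥ 19 + 3ρ/(1−ρ) ⇒ ρ ≥ 3/16.
Nordia: cooperation gives 14 each period; deviation gives 28 once then 8 forever.
  ρ ≥ 14/20 = 7/10.
Both must hold, so the binding constraint is Nordia's: ρ ≥ 7/10.

7/10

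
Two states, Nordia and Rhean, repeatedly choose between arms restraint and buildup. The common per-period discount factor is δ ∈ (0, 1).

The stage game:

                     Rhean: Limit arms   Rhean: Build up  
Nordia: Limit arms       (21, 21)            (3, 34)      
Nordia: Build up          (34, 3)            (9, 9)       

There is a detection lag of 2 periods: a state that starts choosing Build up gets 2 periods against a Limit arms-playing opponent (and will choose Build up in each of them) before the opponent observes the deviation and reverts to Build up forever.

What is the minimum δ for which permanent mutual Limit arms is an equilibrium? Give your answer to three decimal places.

The best deviation is to choose Build up for all 2 undetected periods, earning 34 each, then 9 forever once detected.
Deviation value: 34(1−δ^2)/(1−δ) + 9δ^2/(1−δ); cooperation value: 21/(1−δ).
IC: 21 ≥ 34(1−δ^2) + 9δ^2 = 34 − 25δ^2.
So δ^2 ≥ 13/25, giving δ ≥ (13/25)^(1/2) ≈ 0.721.

0.721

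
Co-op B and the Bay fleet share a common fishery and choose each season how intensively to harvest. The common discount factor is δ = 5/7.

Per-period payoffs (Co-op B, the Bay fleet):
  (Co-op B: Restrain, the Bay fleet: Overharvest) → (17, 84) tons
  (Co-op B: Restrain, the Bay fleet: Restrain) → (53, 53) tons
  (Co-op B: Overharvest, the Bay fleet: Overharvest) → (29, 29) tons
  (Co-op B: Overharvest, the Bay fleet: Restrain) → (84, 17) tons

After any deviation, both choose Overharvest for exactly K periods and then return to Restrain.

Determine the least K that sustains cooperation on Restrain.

3

No profitable deviation requires (53−29)(δ+…+δ^K) ≥ 84−53, i.e. δ+…+δ^K ≥ 31/24 ≈ 1.2917.
With δ = 5/7, the partial sums are K=1: 0.7143, K=2: 1.2245, K=3: 1.5889.
K = 3 is the first length at which the sum reaches 1.2917.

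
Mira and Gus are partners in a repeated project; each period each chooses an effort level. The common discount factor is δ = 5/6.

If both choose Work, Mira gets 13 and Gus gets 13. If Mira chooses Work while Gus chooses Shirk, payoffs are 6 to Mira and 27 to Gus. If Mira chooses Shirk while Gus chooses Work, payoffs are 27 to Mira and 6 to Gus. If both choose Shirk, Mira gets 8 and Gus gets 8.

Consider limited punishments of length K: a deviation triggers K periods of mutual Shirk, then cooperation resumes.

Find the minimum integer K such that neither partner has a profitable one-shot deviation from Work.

5

Need Σ_{k=1}^{K} δ^k ≥ (27−13)/(13−8) = 2.8000 at δ = 5/6.
At K = 4 the sum is 2.5887 < 2.8000; at K = 5 it is 2.9906 ≥ 2.8000.
So the minimum punishment length is K = 5.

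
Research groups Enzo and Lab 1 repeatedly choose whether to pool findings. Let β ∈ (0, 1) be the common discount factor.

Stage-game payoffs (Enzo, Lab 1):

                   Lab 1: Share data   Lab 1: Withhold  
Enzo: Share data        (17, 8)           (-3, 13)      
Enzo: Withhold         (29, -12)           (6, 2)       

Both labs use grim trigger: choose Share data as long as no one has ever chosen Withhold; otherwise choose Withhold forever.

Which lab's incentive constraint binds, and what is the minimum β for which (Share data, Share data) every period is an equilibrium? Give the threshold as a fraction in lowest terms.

Enzo; β ≥ 12/23

Enzo: cooperation gives 17 each period; deviation gives 29 once then 6 forever.
  17/(1−β) ≥ 29 + 6β/(1−β) ⇒ β ≥ 12/23.
Lab 1: cooperation gives 8 each period; deviation gives 13 once then 2 forever.
  β ≥ 5/11.
Both must hold, so the binding constraint is Enzo's: β ≥ 12/23.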